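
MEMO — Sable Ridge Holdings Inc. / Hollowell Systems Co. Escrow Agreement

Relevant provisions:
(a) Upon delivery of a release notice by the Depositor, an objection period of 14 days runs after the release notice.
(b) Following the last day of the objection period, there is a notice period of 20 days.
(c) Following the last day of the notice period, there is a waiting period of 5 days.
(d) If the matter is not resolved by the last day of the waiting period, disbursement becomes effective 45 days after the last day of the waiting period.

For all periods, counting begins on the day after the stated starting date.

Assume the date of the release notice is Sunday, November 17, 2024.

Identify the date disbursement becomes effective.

February 9, 2025

Adding 14 calendar days to November 17, 2024 gives December 1, 2024, which is the last day of the objection period.
The last day of the notice period: 20 calendar days after December 1, 2024 is December 21, 2024.
The last day of the waiting period: December 21, 2024 + 5 days = December 26, 2024.
The date disbursement becomes effective: December 26, 2024 + 45 days = February 9, 2025.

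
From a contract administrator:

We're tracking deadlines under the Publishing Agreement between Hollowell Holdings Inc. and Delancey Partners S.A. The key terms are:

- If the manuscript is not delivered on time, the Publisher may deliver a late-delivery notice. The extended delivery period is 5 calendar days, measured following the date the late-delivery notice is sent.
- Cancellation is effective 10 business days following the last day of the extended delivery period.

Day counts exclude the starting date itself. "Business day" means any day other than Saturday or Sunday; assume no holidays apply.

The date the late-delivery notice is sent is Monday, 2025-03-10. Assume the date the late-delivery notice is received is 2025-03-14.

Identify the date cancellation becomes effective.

2025-03-28

The last day of the extended delivery period: 2025-03-10 + 5 days = 2025-03-15.
From Saturday, 2025-03-15, 10 business days (Mar 17, Mar 18, Mar 19, Mar 20, Mar 21, Mar 24, Mar 25, Mar 26, Mar 27, Mar 28, skipping weekends) brings us to Friday, 2025-03-28, which is the date cancellation becomes effective.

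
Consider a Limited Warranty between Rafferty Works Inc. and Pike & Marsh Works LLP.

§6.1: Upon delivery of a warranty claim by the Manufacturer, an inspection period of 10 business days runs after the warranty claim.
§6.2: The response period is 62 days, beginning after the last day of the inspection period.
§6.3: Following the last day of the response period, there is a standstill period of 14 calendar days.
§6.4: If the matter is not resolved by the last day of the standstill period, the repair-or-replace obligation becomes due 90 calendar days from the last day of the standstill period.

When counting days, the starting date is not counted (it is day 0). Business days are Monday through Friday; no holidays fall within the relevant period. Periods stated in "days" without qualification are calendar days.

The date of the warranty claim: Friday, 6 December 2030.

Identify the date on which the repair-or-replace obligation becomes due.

The last day of the inspection period: 10 business days after Friday, 6 December 2030, skipping weekends — Dec 9, Dec 10, Dec 11, Dec 12, Dec 13, Dec 16, Dec 17, Dec 18, Dec 19, Dec 20 — lands on Friday, 20 December 2030.
Adding 62 calendar days to 20 December 2030 gives 20 February 2031, which is the last day of the response period.
Adding 14 calendar days to 20 February 2031 gives 6 March 2031, which is the last day of the standstill period.
Adding 90 calendar days to 6 March 2031 gives 4 June 2031, which is the date on which the repair-or-replace obligation becomes due.

4 June 2031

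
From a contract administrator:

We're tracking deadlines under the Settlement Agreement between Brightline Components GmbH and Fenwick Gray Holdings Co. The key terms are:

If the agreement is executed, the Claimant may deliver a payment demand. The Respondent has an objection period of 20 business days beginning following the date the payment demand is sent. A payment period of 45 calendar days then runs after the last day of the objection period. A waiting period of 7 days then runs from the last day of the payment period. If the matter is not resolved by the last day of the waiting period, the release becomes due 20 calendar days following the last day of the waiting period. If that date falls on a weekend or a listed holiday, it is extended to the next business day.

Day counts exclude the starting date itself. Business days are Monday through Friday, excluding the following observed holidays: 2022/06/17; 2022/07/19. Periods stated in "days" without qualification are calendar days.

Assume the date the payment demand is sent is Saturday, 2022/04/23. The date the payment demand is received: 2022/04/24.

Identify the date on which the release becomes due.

The last day of the objection period: 20 business days after Saturday, 2022/04/23, skipping weekends — Apr 25, Apr 26, Apr 27, Apr 28, …, May 18, May 19, May 20 — lands on Friday, 2022/05/20.
The last day of the payment period: 2022/05/20 + 45 days = 2022/07/04.
Adding 7 calendar days to 2022/07/04 gives 2022/07/11, which is the last day of the waiting period.
The date on which the release becomes due: 2022/07/11 + 20 days = 2022/07/31. That falls on a Sunday, so it rolls to the next business day, Monday, 2022/08/01.

2022/08/01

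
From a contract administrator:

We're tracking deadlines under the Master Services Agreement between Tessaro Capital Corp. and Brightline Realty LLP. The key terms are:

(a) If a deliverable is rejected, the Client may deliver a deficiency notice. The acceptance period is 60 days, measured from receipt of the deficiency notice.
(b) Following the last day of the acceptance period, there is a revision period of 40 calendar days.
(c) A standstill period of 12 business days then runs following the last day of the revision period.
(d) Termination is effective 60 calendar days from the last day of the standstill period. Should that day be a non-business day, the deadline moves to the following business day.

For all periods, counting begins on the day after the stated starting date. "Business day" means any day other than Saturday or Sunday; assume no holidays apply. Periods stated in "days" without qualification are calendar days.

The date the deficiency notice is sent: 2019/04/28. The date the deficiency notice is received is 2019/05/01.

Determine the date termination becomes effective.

2019/10/28

The last day of the acceptance period: 2019/05/01 + 60 days = 2019/06/30.
The last day of the revision period: 40 calendar days after 2019/06/30 is 2019/08/09.
The last day of the standstill period: counting 12 business days from Friday, 2019/08/09 (Aug 12, Aug 13, Aug 14, Aug 15, …, Aug 23, Aug 26, Aug 27, skipping weekends) reaches Tuesday, 2019/08/27.
The date termination becomes effective: 60 calendar days after 2019/08/27 is 2019/10/26. That falls on a Saturday, so it rolls to the next business day, Monday, 2019/10/28.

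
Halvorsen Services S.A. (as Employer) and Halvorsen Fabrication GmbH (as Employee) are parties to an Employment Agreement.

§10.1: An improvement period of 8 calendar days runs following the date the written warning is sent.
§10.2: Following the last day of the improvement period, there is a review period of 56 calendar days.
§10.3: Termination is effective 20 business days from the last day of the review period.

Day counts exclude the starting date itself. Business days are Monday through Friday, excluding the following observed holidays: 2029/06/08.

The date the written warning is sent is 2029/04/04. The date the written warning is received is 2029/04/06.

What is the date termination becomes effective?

The last day of the improvement period: 8 calendar days after 2029/04/04 is 2029/04/12.
The last day of the review period: 2029/04/12 + 56 days = 2029/06/07.
The date termination becomes effective: counting 20 business days from Thursday, 2029/06/07 (Jun 11, Jun 12, Jun 13, Jun 14, …, Jul 4, Jul 5, Jul 6, skipping weekends and the listed holiday on Jun 8) reaches Friday, 2029/07/06.

2029/07/06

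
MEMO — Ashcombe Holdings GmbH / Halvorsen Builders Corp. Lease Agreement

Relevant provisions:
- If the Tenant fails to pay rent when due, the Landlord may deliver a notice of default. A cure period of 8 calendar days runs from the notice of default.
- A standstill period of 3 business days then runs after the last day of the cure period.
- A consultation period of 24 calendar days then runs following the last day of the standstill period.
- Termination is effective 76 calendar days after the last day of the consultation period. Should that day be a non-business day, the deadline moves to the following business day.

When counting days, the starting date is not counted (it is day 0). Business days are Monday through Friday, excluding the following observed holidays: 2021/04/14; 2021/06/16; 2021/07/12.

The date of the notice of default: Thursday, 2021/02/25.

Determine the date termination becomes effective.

The last day of the cure period: 2021/02/25 + 8 days = 2021/03/05.
The last day of the standstill period: 3 business days after Friday, 2021/03/05, skipping weekends — Mar 8, Mar 9, Mar 10 — lands on Wednesday, 2021/03/10.
Adding 24 calendar days to 2021/03/10 gives 2021/04/03, which is the last day of the consultation period.
The date termination becomes effective: 2021/04/03 + 76 days = 2021/06/18. 2021/06/18 is a Friday and is not a listed holiday, so no roll-forward applies.

2021/06/18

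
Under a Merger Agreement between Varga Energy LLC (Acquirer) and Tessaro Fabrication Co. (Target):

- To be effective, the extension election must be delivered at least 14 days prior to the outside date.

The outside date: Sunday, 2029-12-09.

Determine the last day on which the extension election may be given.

2029-11-25

Counting back 14 calendar days from 2029-12-09 gives 2029-11-25.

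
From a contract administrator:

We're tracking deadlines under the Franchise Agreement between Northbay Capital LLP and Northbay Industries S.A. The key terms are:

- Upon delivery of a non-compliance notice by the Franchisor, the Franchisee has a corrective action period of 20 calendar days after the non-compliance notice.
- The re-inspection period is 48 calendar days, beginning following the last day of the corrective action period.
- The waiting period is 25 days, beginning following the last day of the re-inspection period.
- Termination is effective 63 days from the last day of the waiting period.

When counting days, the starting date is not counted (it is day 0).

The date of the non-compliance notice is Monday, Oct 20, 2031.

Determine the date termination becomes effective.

The last day of the corrective action period: Oct 20, 2031 + 20 days = Nov 9, 2031.
The last day of the re-inspection period: 48 calendar days after Nov 9, 2031 is Dec 27, 2031.
The last day of the waiting period: 25 calendar days after Dec 27, 2031 is Jan 21, 2032.
The date termination becomes effective: Jan 21, 2032 + 63 days = Mar 24, 2032.

Mar 24, 2032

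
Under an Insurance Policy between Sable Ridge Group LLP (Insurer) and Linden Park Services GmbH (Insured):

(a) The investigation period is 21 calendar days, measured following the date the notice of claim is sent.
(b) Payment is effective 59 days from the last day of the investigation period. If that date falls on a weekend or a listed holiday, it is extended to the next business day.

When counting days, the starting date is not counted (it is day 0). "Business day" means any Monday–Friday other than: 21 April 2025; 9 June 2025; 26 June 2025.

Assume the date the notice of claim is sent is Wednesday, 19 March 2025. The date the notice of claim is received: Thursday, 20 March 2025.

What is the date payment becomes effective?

The last day of the investigation period: 19 March 2025 + 21 days = 9 April 2025.
Adding 59 calendar days to 9 April 2025 gives 7 June 2025, which is the date payment becomes effective. That falls on a Saturday, so it rolls to the next business day, Tuesday, 10 June 2025.

10 June 2025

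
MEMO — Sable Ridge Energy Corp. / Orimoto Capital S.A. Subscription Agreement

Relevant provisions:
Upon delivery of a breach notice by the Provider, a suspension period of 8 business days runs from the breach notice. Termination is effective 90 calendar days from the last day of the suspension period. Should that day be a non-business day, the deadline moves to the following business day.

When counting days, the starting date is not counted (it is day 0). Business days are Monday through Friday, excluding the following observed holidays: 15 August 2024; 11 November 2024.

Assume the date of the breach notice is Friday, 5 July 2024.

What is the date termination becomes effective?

From Friday, 5 July 2024, 8 business days (Jul 8, Jul 9, Jul 10, Jul 11, Jul 12, Jul 15, Jul 16, Jul 17, skipping weekends) brings us to Wednesday, 17 July 2024, which is the last day of the suspension period.
The date termination becomes effective: 17 July 2024 + 90 days = 15 October 2024. 15 October 2024 is a Tuesday and is not a listed holiday, so no roll-forward applies.

15 October 2024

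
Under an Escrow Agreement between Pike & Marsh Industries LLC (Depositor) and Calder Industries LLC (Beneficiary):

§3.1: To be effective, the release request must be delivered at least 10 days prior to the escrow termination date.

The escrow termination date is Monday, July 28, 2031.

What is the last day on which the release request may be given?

July 18, 2031

July 28, 2031 minus 10 days is July 18, 2031.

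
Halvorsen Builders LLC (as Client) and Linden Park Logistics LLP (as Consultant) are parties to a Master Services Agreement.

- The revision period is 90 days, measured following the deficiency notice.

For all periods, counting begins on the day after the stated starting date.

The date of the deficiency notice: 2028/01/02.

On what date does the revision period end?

The last day of the revision period: 90 calendar days after 2028/01/02 is 2028/04/01.

2028/04/01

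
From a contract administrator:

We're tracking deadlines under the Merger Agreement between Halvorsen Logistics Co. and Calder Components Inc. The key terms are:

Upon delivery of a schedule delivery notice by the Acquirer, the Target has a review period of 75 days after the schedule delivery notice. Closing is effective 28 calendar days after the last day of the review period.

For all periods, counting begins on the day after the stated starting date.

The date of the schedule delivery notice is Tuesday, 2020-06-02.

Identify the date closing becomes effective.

2020-09-13

Adding 75 calendar days to 2020-06-02 gives 2020-08-16, which is the last day of the review period.
The date closing becomes effective: 28 calendar days after 2020-08-16 is 2020-09-13.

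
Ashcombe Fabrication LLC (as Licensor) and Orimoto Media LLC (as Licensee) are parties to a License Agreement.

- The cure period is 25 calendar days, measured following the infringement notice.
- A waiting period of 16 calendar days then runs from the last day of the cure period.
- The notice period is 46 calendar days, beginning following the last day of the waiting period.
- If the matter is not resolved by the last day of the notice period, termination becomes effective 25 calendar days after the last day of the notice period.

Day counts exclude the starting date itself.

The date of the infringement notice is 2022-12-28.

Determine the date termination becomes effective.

2023-04-19

The last day of the cure period: 25 calendar days after 2022-12-28 is 2023-01-22.
The last day of the waiting period: 16 calendar days after 2023-01-22 is 2023-02-07.
The last day of the notice period: 46 calendar days after 2023-02-07 is 2023-03-25.
The date termination becomes effective: 25 calendar days after 2023-03-25 is 2023-04-19.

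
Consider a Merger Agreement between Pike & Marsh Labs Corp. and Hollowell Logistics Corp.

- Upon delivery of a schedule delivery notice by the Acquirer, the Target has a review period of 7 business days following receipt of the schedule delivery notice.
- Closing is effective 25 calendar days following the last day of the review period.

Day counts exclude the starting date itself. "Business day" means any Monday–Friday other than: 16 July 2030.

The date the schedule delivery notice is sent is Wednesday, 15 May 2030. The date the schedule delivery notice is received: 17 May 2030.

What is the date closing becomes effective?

22 June 2030

From Friday, 17 May 2030, 7 business days (May 20, May 21, May 22, May 23, May 24, May 27, May 28, skipping weekends) brings us to Tuesday, 28 May 2030, which is the last day of the review period.
Adding 25 calendar days to 28 May 2030 gives 22 June 2030, which is the date closing becomes effective.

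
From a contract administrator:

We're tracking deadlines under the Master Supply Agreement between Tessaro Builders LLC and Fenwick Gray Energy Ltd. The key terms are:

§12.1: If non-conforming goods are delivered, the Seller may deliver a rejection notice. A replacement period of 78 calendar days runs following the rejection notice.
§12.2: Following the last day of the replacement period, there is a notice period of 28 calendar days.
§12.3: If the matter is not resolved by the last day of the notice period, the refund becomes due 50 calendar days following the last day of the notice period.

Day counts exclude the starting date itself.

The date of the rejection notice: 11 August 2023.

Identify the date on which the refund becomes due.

14 January 2024

Adding 78 calendar days to 11 August 2023 gives 28 October 2023, which is the last day of the replacement period.
Adding 28 calendar days to 28 October 2023 gives 25 November 2023, which is the last day of the notice period.
The date on which the refund becomes due: 25 November 2023 + 50 days = 14 January 2024.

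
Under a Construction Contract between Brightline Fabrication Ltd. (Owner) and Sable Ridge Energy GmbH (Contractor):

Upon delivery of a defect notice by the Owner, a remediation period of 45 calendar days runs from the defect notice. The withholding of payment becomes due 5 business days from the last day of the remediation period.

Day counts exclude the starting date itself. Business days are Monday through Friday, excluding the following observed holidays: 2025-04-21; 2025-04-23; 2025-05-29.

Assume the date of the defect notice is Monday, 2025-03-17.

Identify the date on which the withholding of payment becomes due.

The last day of the remediation period: 45 calendar days after 2025-03-17 is 2025-05-01.
The date on which the withholding of payment becomes due: counting 5 business days from Thursday, 2025-05-01 (May 2, May 5, May 6, May 7, May 8, skipping weekends) reaches Thursday, 2025-05-08.

2025-05-08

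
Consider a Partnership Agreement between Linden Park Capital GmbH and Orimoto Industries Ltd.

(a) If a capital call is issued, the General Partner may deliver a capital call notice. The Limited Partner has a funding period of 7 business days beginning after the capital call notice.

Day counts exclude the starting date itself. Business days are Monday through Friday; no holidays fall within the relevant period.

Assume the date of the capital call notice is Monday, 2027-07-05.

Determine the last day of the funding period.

2027-07-14

The last day of the funding period: 7 business days after Monday, 2027-07-05, skipping weekends — Jul 6, Jul 7, Jul 8, Jul 9, Jul 12, Jul 13, Jul 14 — lands on Wednesday, 2027-07-14.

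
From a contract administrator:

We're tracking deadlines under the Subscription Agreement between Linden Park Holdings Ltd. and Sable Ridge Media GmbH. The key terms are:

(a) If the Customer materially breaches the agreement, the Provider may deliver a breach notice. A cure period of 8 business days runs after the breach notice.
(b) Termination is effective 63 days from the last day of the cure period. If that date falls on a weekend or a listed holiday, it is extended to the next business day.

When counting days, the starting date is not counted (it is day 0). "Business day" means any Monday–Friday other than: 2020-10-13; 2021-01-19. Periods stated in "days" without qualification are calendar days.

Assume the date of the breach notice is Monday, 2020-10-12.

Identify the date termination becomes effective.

From Monday, 2020-10-12, 8 business days (Oct 14, Oct 15, Oct 16, Oct 19, Oct 20, Oct 21, Oct 22, Oct 23, skipping weekends and the listed holiday on Oct 13) brings us to Friday, 2020-10-23, which is the last day of the cure period.
The date termination becomes effective: 2020-10-23 + 63 days = 2020-12-25. 2020-12-25 is a Friday and is not a listed holiday, so no roll-forward applies.

2020-12-25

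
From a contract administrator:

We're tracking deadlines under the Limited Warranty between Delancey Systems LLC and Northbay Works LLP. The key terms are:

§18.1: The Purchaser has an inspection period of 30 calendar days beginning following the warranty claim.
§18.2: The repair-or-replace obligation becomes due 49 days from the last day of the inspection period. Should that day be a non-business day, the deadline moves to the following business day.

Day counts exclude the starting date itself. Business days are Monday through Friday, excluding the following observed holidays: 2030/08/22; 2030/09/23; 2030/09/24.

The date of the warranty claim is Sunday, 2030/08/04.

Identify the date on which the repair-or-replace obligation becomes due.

2030/10/22

The last day of the inspection period: 2030/08/04 + 30 days = 2030/09/03.
The date on which the repair-or-replace obligation becomes due: 49 calendar days after 2030/09/03 is 2030/10/22. 2030/10/22 is a Tuesday and is not a listed holiday, so no roll-forward applies.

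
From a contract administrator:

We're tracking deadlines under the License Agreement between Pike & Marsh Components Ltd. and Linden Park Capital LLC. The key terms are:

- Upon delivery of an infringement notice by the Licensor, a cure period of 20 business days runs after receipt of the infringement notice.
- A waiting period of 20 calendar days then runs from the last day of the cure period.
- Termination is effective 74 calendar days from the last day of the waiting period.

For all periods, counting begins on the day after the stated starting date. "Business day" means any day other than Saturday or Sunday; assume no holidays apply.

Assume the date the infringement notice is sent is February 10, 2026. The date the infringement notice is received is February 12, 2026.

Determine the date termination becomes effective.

From Thursday, February 12, 2026, 20 business days (Feb 13, Feb 16, Feb 17, Feb 18, …, Mar 10, Mar 11, Mar 12, skipping weekends) brings us to Thursday, March 12, 2026, which is the last day of the cure period.
Adding 20 calendar days to March 12, 2026 gives April 1, 2026, which is the last day of the waiting period.
The date termination becomes effective: 74 calendar days after April 1, 2026 is June 14, 2026.

June 14, 2026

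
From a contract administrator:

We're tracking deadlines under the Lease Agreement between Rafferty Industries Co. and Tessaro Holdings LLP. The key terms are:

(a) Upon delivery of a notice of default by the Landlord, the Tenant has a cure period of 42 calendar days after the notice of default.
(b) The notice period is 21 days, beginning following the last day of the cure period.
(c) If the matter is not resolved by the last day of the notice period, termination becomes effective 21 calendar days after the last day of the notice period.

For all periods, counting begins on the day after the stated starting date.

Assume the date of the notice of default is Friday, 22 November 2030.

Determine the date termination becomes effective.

The last day of the cure period: 42 calendar days after 22 November 2030 is 3 January 2031.
The last day of the notice period: 21 calendar days after 3 January 2031 is 24 January 2031.
The date termination becomes effective: 21 calendar days after 24 January 2031 is 14 February 2031.

14 February 2031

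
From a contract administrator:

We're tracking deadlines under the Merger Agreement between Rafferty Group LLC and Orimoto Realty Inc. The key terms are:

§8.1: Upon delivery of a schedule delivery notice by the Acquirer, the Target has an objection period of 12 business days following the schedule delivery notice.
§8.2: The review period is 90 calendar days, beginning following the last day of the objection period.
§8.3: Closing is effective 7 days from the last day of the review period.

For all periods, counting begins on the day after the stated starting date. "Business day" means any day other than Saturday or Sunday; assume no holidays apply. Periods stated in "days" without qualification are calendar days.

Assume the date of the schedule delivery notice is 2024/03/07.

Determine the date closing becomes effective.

2024/06/30

The last day of the objection period: 12 business days after Thursday, 2024/03/07, skipping weekends — Mar 8, Mar 11, Mar 12, Mar 13, …, Mar 21, Mar 22, Mar 25 — lands on Monday, 2024/03/25.
Adding 90 calendar days to 2024/03/25 gives 2024/06/23, which is the last day of the review period.
The date closing becomes effective: 2024/06/23 + 7 days = 2024/06/30.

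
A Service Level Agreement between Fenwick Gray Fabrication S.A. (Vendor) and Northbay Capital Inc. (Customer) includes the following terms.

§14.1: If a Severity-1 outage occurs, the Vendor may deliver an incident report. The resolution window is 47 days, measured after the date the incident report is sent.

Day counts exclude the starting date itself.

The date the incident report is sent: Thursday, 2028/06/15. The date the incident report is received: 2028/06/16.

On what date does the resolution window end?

2028/08/01

Adding 47 calendar days to 2028/06/15 gives 2028/08/01, which is the last day of the resolution window.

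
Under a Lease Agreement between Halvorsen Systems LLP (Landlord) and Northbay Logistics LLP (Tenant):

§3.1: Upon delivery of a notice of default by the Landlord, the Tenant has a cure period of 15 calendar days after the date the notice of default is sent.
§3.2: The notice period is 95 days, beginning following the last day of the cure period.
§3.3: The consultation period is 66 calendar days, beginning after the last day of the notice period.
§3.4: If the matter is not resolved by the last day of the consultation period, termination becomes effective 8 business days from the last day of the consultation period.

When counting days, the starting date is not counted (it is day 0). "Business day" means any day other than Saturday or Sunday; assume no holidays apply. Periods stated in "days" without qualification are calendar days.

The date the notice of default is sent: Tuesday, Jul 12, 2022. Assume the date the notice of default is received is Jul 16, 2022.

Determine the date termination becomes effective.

Jan 16, 2023

The last day of the cure period: Jul 12, 2022 + 15 days = Jul 27, 2022.
Adding 95 calendar days to Jul 27, 2022 gives Oct 30, 2022, which is the last day of the notice period.
Adding 66 calendar days to Oct 30, 2022 gives Jan 4, 2023, which is the last day of the consultation period.
The date termination becomes effective: 8 business days after Wednesday, Jan 4, 2023, skipping weekends — Jan 5, Jan 6, Jan 9, Jan 10, Jan 11, Jan 12, Jan 13, Jan 16 — lands on Monday, Jan 16, 2023.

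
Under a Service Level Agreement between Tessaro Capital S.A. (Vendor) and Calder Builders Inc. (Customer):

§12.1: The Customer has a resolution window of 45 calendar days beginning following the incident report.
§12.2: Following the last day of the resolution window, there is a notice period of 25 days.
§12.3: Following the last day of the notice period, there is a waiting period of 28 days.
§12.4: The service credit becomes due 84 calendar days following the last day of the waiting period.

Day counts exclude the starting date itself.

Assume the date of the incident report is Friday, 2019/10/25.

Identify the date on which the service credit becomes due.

The last day of the resolution window: 2019/10/25 + 45 days = 2019/12/09.
The last day of the notice period: 2019/12/09 + 25 days = 2020/01/03.
The last day of the waiting period: 28 calendar days after 2020/01/03 is 2020/01/31.
The date on which the service credit becomes due: 2020/01/31 + 84 days = 2020/04/24.

2020/04/24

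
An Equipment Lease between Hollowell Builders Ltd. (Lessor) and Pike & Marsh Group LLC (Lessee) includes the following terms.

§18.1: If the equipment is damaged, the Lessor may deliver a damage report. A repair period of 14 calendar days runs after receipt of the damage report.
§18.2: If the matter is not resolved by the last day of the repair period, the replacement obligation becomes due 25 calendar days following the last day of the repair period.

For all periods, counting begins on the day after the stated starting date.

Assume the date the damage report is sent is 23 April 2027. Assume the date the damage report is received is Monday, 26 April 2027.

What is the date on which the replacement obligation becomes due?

4 June 2027

Adding 14 calendar days to 26 April 2027 gives 10 May 2027, which is the last day of the repair period.
The date on which the replacement obligation becomes due: 10 May 2027 + 25 days = 4 June 2027.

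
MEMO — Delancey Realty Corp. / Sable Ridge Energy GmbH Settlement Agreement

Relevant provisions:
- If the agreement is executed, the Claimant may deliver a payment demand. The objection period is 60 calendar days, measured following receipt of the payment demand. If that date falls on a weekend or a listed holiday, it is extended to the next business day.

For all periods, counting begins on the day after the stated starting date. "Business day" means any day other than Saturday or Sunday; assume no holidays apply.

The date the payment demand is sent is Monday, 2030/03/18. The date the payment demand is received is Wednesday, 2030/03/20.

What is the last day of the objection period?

2030/05/20

The last day of the objection period: 60 calendar days after 2030/03/20 is 2030/05/19. That falls on a Sunday, so it rolls to the next business day, Monday, 2030/05/20.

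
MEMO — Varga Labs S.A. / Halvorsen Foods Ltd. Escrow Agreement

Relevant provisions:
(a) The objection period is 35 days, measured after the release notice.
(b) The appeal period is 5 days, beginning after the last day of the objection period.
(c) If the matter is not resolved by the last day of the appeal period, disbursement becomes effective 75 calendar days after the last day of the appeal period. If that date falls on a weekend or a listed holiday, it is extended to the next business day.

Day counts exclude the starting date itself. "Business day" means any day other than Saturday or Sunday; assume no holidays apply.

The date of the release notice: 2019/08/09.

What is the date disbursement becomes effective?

2019/12/02

Adding 35 calendar days to 2019/08/09 gives 2019/09/13, which is the last day of the objection period.
The last day of the appeal period: 2019/09/13 + 5 days = 2019/09/18.
The date disbursement becomes effective: 75 calendar days after 2019/09/18 is 2019/12/02. 2019/12/02 is a Monday, so no roll-forward applies.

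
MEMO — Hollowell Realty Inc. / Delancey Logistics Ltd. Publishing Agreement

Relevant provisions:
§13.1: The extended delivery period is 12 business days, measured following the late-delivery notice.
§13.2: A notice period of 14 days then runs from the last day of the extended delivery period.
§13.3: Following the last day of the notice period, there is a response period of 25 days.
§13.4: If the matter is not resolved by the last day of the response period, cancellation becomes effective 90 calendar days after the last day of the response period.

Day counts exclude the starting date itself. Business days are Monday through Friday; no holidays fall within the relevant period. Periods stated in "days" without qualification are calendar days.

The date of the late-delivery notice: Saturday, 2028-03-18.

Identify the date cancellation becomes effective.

The last day of the extended delivery period: counting 12 business days from Saturday, 2028-03-18 (Mar 20, Mar 21, Mar 22, Mar 23, …, Mar 31, Apr 3, Apr 4, skipping weekends) reaches Tuesday, 2028-04-04.
The last day of the notice period: 2028-04-04 + 14 days = 2028-04-18.
The last day of the response period: 2028-04-18 + 25 days = 2028-05-13.
The date cancellation becomes effective: 90 calendar days after 2028-05-13 is 2028-08-11.

2028-08-11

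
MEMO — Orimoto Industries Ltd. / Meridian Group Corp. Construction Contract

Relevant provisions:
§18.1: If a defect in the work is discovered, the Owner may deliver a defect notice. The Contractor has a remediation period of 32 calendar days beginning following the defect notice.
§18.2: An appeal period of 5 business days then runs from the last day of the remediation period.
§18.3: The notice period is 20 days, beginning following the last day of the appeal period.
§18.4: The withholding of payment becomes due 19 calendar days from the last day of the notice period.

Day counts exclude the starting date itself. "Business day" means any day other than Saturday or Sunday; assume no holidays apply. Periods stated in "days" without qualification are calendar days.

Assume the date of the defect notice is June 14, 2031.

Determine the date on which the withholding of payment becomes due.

August 31, 2031

Adding 32 calendar days to June 14, 2031 gives July 16, 2031, which is the last day of the remediation period.
From Wednesday, July 16, 2031, 5 business days (Jul 17, Jul 18, Jul 21, Jul 22, Jul 23, skipping weekends) brings us to Wednesday, July 23, 2031, which is the last day of the appeal period.
Adding 20 calendar days to July 23, 2031 gives August 12, 2031, which is the last day of the notice period.
Adding 19 calendar days to August 12, 2031 gives August 31, 2031, which is the date on which the withholding of payment becomes due.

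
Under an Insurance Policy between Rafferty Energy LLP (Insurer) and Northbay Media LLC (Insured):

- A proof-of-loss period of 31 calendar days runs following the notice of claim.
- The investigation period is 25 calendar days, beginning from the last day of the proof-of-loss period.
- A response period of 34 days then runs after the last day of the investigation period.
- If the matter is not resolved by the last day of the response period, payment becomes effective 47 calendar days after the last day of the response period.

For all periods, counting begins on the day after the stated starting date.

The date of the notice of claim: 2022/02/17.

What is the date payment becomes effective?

The last day of the proof-of-loss period: 2022/02/17 + 31 days = 2022/03/20.
The last day of the investigation period: 25 calendar days after 2022/03/20 is 2022/04/14.
The last day of the response period: 34 calendar days after 2022/04/14 is 2022/05/18.
The date payment becomes effective: 2022/05/18 + 47 days = 2022/07/04.

2022/07/04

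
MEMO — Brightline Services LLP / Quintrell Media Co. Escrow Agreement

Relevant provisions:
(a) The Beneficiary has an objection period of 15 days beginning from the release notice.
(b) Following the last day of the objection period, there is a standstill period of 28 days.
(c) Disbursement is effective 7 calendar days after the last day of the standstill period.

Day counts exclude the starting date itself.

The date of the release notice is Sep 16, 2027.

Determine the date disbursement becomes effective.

Nov 5, 2027

Adding 15 calendar days to Sep 16, 2027 gives Oct 1, 2027, which is the last day of the objection period.
Adding 28 calendar days to Oct 1, 2027 gives Oct 29, 2027, which is the last day of the standstill period.
The date disbursement becomes effective: 7 calendar days after Oct 29, 2027 is Nov 5, 2027.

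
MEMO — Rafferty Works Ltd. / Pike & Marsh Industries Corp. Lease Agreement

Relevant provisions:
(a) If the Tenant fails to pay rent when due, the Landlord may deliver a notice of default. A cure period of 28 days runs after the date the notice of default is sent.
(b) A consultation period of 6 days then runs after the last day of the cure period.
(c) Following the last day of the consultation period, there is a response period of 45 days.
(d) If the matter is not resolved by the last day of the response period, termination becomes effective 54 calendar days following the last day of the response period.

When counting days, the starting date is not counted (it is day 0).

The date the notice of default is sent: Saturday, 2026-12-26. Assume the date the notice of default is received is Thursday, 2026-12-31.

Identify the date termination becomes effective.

Adding 28 calendar days to 2026-12-26 gives 2027-01-23, which is the last day of the cure period.
Adding 6 calendar days to 2027-01-23 gives 2027-01-29, which is the last day of the consultation period.
The last day of the response period: 2027-01-29 + 45 days = 2027-03-15.
The date termination becomes effective: 2027-03-15 + 54 days = 2027-05-08.

2027-05-08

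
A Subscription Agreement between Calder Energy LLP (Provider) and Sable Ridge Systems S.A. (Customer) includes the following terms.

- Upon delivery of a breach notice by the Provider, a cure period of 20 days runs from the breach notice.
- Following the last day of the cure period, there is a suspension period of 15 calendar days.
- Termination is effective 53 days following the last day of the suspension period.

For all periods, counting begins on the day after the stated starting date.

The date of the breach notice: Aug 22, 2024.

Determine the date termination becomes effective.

Nov 18, 2024

The last day of the cure period: Aug 22, 2024 + 20 days = Sep 11, 2024.
The last day of the suspension period: 15 calendar days after Sep 11, 2024 is Sep 26, 2024.
The date termination becomes effective: Sep 26, 2024 + 53 days = Nov 18, 2024.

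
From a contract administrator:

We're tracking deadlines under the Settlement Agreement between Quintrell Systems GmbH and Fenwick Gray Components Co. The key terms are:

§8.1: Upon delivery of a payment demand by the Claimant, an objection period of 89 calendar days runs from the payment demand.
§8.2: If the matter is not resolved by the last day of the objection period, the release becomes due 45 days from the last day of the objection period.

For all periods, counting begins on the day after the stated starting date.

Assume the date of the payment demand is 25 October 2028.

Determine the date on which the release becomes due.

8 March 2029

Adding 89 calendar days to 25 October 2028 gives 22 January 2029, which is the last day of the objection period.
The date on which the release becomes due: 22 January 2029 + 45 days = 8 March 2029.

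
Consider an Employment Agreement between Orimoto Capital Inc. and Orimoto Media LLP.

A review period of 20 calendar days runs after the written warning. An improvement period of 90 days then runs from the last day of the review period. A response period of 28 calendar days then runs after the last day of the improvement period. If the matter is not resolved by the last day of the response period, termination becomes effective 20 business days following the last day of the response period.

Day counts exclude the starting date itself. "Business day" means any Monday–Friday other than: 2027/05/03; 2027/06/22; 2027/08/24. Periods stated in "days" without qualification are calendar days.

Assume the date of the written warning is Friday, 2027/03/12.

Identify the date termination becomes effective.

Adding 20 calendar days to 2027/03/12 gives 2027/04/01, which is the last day of the review period.
The last day of the improvement period: 2027/04/01 + 90 days = 2027/06/30.
The last day of the response period: 2027/06/30 + 28 days = 2027/07/28.
The date termination becomes effective: 20 business days after Wednesday, 2027/07/28, skipping weekends and the listed holiday on Aug 24 — Jul 29, Jul 30, Aug 2, Aug 3, …, Aug 23, Aug 25, Aug 26 — lands on Thursday, 2027/08/26.

2027/08/26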